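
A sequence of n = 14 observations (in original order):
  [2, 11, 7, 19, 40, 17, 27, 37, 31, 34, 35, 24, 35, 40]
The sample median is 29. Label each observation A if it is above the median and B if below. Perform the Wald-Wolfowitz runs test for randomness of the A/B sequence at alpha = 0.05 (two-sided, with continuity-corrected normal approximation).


Step 1: Compute median = 29; label A = above, B = below.
Labels in order: BBBBABBAAAABAA  (n_A = 7, n_B = 7)
Step 2: Count runs R = 6.
Step 3: Under H0 (random ordering), E[R] = 2*n_A*n_B/(n_A+n_B) + 1 = 2*7*7/14 + 1 = 8.0000.
        Var[R] = 2*n_A*n_B*(2*n_A*n_B - n_A - n_B) / ((n_A+n_B)^2 * (n_A+n_B-1)) = 8232/2548 = 3.2308.
        SD[R] = 1.7974.
Step 4: Continuity-corrected z = (R + 0.5 - E[R]) / SD[R] = (6 + 0.5 - 8.0000) / 1.7974 = -0.8345.
Step 5: Two-sided p-value via normal approximation = 2*(1 - Phi(|z|)) = 0.403986.
Step 6: alpha = 0.05. fail to reject H0.

R = 6, z = -0.8345, p = 0.403986, fail to reject H0.


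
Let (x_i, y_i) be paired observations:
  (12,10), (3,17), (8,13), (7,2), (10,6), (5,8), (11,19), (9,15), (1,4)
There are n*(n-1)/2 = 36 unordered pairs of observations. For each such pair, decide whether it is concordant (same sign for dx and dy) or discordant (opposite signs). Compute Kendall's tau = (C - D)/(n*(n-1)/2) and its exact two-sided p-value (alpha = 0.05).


Step 1: Enumerate the 36 unordered pairs (i,j) with i<j and classify each by sign(x_j-x_i) * sign(y_j-y_i).
  (1,2):dx=-9,dy=+7->D; (1,3):dx=-4,dy=+3->D; (1,4):dx=-5,dy=-8->C; (1,5):dx=-2,dy=-4->C
  (1,6):dx=-7,dy=-2->C; (1,7):dx=-1,dy=+9->D; (1,8):dx=-3,dy=+5->D; (1,9):dx=-11,dy=-6->C
  (2,3):dx=+5,dy=-4->D; (2,4):dx=+4,dy=-15->D; (2,5):dx=+7,dy=-11->D; (2,6):dx=+2,dy=-9->D
  (2,7):dx=+8,dy=+2->C; (2,8):dx=+6,dy=-2->D; (2,9):dx=-2,dy=-13->C; (3,4):dx=-1,dy=-11->C
  (3,5):dx=+2,dy=-7->D; (3,6):dx=-3,dy=-5->C; (3,7):dx=+3,dy=+6->C; (3,8):dx=+1,dy=+2->C
  (3,9):dx=-7,dy=-9->C; (4,5):dx=+3,dy=+4->C; (4,6):dx=-2,dy=+6->D; (4,7):dx=+4,dy=+17->C
  (4,8):dx=+2,dy=+13->C; (4,9):dx=-6,dy=+2->D; (5,6):dx=-5,dy=+2->D; (5,7):dx=+1,dy=+13->C
  (5,8):dx=-1,dy=+9->D; (5,9):dx=-9,dy=-2->C; (6,7):dx=+6,dy=+11->C; (6,8):dx=+4,dy=+7->C
  (6,9):dx=-4,dy=-4->C; (7,8):dx=-2,dy=-4->C; (7,9):dx=-10,dy=-15->C; (8,9):dx=-8,dy=-11->C
Step 2: C = 22, D = 14, total pairs = 36.
Step 3: tau = (C - D)/(n(n-1)/2) = (22 - 14)/36 = 0.222222.
Step 4: Exact two-sided p-value (enumerate n! = 362880 permutations of y under H0): p = 0.476709.
Step 5: alpha = 0.05. fail to reject H0.

tau_b = 0.2222 (C=22, D=14), p = 0.476709, fail to reject H0.


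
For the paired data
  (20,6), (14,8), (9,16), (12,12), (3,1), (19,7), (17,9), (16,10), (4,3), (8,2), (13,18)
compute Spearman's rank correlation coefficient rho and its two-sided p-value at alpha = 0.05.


Step 1: Rank x and y separately (midranks; no ties here).
rank(x): 20->11, 14->7, 9->4, 12->5, 3->1, 19->10, 17->9, 16->8, 4->2, 8->3, 13->6
rank(y): 6->4, 8->6, 16->10, 12->9, 1->1, 7->5, 9->7, 10->8, 3->3, 2->2, 18->11
Step 2: d_i = R_x(i) - R_y(i); compute d_i^2.
  (11-4)^2=49, (7-6)^2=1, (4-10)^2=36, (5-9)^2=16, (1-1)^2=0, (10-5)^2=25, (9-7)^2=4, (8-8)^2=0, (2-3)^2=1, (3-2)^2=1, (6-11)^2=25
sum(d^2) = 158.
Step 3: rho = 1 - 6*158 / (11*(11^2 - 1)) = 1 - 948/1320 = 0.281818.
Step 4: Under H0, t = rho * sqrt((n-2)/(1-rho^2)) = 0.8812 ~ t(9).
Step 5: Two-sided p-value from the t-distribution with 9 df = 0.401145.
Step 6: alpha = 0.05. fail to reject H0.

rho = 0.2818, p = 0.401145, fail to reject H0 at alpha = 0.05.


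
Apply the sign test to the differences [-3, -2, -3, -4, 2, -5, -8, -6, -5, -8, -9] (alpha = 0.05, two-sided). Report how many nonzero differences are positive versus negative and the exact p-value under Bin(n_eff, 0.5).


Step 1: Discard zero differences. Original n = 11; n_eff = number of nonzero differences = 11.
Nonzero differences (with sign): -3, -2, -3, -4, +2, -5, -8, -6, -5, -8, -9
Step 2: Count signs: positive = 1, negative = 10.
Step 3: Under H0: P(positive) = 0.5, so the number of positives S ~ Bin(11, 0.5).
Step 4: Two-sided exact p-value = sum of Bin(11,0.5) probabilities at or below the observed probability = 0.011719.
Step 5: alpha = 0.05. reject H0.

n_eff = 11, pos = 1, neg = 10, p = 0.011719, reject H0.


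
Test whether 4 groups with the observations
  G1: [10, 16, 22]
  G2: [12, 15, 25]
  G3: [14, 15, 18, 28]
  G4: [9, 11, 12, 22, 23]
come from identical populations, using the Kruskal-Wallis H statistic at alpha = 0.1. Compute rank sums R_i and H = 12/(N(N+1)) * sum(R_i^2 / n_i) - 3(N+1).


Step 1: Combine all N = 15 observations and assign midranks.
sorted (value, group, rank): (9,G4,1), (10,G1,2), (11,G4,3), (12,G2,4.5), (12,G4,4.5), (14,G3,6), (15,G2,7.5), (15,G3,7.5), (16,G1,9), (18,G3,10), (22,G1,11.5), (22,G4,11.5), (23,G4,13), (25,G2,14), (28,G3,15)
Step 2: Sum ranks within each group.
R_1 = 22.5 (n_1 = 3)
R_2 = 26 (n_2 = 3)
R_3 = 38.5 (n_3 = 4)
R_4 = 33 (n_4 = 5)
Step 3: H = 12/(N(N+1)) * sum(R_i^2/n_i) - 3(N+1)
     = 12/(15*16) * (22.5^2/3 + 26^2/3 + 38.5^2/4 + 33^2/5) - 3*16
     = 0.050000 * 982.446 - 48
     = 1.122292.
Step 4: Ties present; correction factor C = 1 - 18/(15^3 - 15) = 0.994643. Corrected H = 1.122292 / 0.994643 = 1.128336.
Step 5: Under H0, H ~ chi^2(3); p-value = 0.770238.
Step 6: alpha = 0.1. fail to reject H0.

H = 1.1283, df = 3, p = 0.770238, fail to reject H0.


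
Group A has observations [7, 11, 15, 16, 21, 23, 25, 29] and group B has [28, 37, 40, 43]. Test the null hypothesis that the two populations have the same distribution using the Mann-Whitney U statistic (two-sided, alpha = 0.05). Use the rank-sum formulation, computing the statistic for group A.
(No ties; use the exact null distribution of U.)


Step 1: Combine and sort all 12 observations; assign midranks.
sorted (value, group): (7,X), (11,X), (15,X), (16,X), (21,X), (23,X), (25,X), (28,Y), (29,X), (37,Y), (40,Y), (43,Y)
ranks: 7->1, 11->2, 15->3, 16->4, 21->5, 23->6, 25->7, 28->8, 29->9, 37->10, 40->11, 43->12
Step 2: Rank sum for X: R1 = 1 + 2 + 3 + 4 + 5 + 6 + 7 + 9 = 37.
Step 3: U_X = R1 - n1(n1+1)/2 = 37 - 8*9/2 = 37 - 36 = 1.
       U_Y = n1*n2 - U_X = 32 - 1 = 31.
Step 4: No ties, so the exact null distribution of U (based on enumerating the C(12,8) = 495 equally likely rank assignments) gives the two-sided p-value.
Step 5: p-value = 0.008081; compare to alpha = 0.05. reject H0.

U_X = 1, p = 0.008081, reject H0 at alpha = 0.05.


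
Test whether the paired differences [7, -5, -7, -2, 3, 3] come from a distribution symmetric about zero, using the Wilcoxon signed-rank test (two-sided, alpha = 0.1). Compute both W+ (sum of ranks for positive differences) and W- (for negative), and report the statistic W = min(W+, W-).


Step 1: Drop any zero differences (none here) and take |d_i|.
|d| = [7, 5, 7, 2, 3, 3]
Step 2: Midrank |d_i| (ties get averaged ranks).
ranks: |7|->5.5, |5|->4, |7|->5.5, |2|->1, |3|->2.5, |3|->2.5
Step 3: Attach original signs; sum ranks with positive sign and with negative sign.
W+ = 5.5 + 2.5 + 2.5 = 10.5
W- = 4 + 5.5 + 1 = 10.5
(Check: W+ + W- = 21 should equal n(n+1)/2 = 21.)
Step 4: Test statistic W = min(W+, W-) = 10.5.
Step 5: Ties in |d|, so use the tie-corrected normal approximation.
        E[W] = n(n+1)/4 = 6*7/4 = 10.5.
        Tie groups: |d|=3 (t=2), |d|=7 (t=2); sum(t^3 - t) = 12.
        Var[W] = n(n+1)(2n+1)/24 - sum(t^3-t)/48 = 546/24 - 12/48 = 22.5.
        z = (W - E[W]) / sqrt(Var[W]) = (10.5 - 10.5) / 4.7434 = 0.0000.
        Two-sided p = 2*Phi(z) = 1.000000.
Step 6: alpha = 0.1. fail to reject H0.

W+ = 10.5, W- = 10.5, W = min = 10.5, p = 1.000000, fail to reject H0.


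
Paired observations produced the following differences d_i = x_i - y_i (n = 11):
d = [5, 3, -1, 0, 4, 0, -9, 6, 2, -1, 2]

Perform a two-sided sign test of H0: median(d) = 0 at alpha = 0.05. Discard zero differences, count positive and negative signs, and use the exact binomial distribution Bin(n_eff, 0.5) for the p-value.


Step 1: Discard zero differences. Original n = 11; n_eff = number of nonzero differences = 9.
Nonzero differences (with sign): +5, +3, -1, +4, -9, +6, +2, -1, +2
Step 2: Count signs: positive = 6, negative = 3.
Step 3: Under H0: P(positive) = 0.5, so the number of positives S ~ Bin(9, 0.5).
Step 4: Two-sided exact p-value = sum of Bin(9,0.5) probabilities at or below the observed probability = 0.507812.
Step 5: alpha = 0.05. fail to reject H0.

n_eff = 9, pos = 6, neg = 3, p = 0.507812, fail to reject H0.


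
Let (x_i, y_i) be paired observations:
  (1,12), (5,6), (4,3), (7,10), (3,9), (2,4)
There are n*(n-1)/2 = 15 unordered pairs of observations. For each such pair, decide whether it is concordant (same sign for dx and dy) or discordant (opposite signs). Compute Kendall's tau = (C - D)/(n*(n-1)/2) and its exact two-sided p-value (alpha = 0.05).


Step 1: Enumerate the 15 unordered pairs (i,j) with i<j and classify each by sign(x_j-x_i) * sign(y_j-y_i).
  (1,2):dx=+4,dy=-6->D; (1,3):dx=+3,dy=-9->D; (1,4):dx=+6,dy=-2->D; (1,5):dx=+2,dy=-3->D
  (1,6):dx=+1,dy=-8->D; (2,3):dx=-1,dy=-3->C; (2,4):dx=+2,dy=+4->C; (2,5):dx=-2,dy=+3->D
  (2,6):dx=-3,dy=-2->C; (3,4):dx=+3,dy=+7->C; (3,5):dx=-1,dy=+6->D; (3,6):dx=-2,dy=+1->D
  (4,5):dx=-4,dy=-1->C; (4,6):dx=-5,dy=-6->C; (5,6):dx=-1,dy=-5->C
Step 2: C = 7, D = 8, total pairs = 15.
Step 3: tau = (C - D)/(n(n-1)/2) = (7 - 8)/15 = -0.066667.
Step 4: Exact two-sided p-value (enumerate n! = 720 permutations of y under H0): p = 1.000000.
Step 5: alpha = 0.05. fail to reject H0.

tau_b = -0.0667 (C=7, D=8), p = 1.000000, fail to reject H0.


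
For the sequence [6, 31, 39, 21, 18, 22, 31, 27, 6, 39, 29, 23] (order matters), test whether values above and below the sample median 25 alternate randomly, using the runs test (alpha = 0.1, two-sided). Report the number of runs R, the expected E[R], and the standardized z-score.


Step 1: Compute median = 25; label A = above, B = below.
Labels in order: BAABBBAABAAB  (n_A = 6, n_B = 6)
Step 2: Count runs R = 7.
Step 3: Under H0 (random ordering), E[R] = 2*n_A*n_B/(n_A+n_B) + 1 = 2*6*6/12 + 1 = 7.0000.
        Var[R] = 2*n_A*n_B*(2*n_A*n_B - n_A - n_B) / ((n_A+n_B)^2 * (n_A+n_B-1)) = 4320/1584 = 2.7273.
        SD[R] = 1.6514.
Step 4: R = E[R], so z = 0 with no continuity correction.
Step 5: Two-sided p-value via normal approximation = 2*(1 - Phi(|z|)) = 1.000000.
Step 6: alpha = 0.1. fail to reject H0.

R = 7, z = 0.0000, p = 1.000000, fail to reject H0.


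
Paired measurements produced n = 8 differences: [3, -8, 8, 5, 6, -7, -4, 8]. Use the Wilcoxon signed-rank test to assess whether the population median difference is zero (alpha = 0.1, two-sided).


Step 1: Drop any zero differences (none here) and take |d_i|.
|d| = [3, 8, 8, 5, 6, 7, 4, 8]
Step 2: Midrank |d_i| (ties get averaged ranks).
ranks: |3|->1, |8|->7, |8|->7, |5|->3, |6|->4, |7|->5, |4|->2, |8|->7
Step 3: Attach original signs; sum ranks with positive sign and with negative sign.
W+ = 1 + 7 + 3 + 4 + 7 = 22
W- = 7 + 5 + 2 = 14
(Check: W+ + W- = 36 should equal n(n+1)/2 = 36.)
Step 4: Test statistic W = min(W+, W-) = 14.
Step 5: Ties in |d|, so use the tie-corrected normal approximation.
        E[W] = n(n+1)/4 = 8*9/4 = 18.
        Tie groups: |d|=8 (t=3); sum(t^3 - t) = 24.
        Var[W] = n(n+1)(2n+1)/24 - sum(t^3-t)/48 = 1224/24 - 24/48 = 50.5.
        z = (W - E[W]) / sqrt(Var[W]) = (14 - 18) / 7.1063 = -0.5629.
        Two-sided p = 2*Phi(z) = 0.573518.
Step 6: alpha = 0.1. fail to reject H0.

W+ = 22, W- = 14, W = min = 14, p = 0.573518, fail to reject H0.


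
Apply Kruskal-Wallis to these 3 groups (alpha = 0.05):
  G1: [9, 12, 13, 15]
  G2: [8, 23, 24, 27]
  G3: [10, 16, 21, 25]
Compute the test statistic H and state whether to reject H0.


Step 1: Combine all N = 12 observations and assign midranks.
sorted (value, group, rank): (8,G2,1), (9,G1,2), (10,G3,3), (12,G1,4), (13,G1,5), (15,G1,6), (16,G3,7), (21,G3,8), (23,G2,9), (24,G2,10), (25,G3,11), (27,G2,12)
Step 2: Sum ranks within each group.
R_1 = 17 (n_1 = 4)
R_2 = 32 (n_2 = 4)
R_3 = 29 (n_3 = 4)
Step 3: H = 12/(N(N+1)) * sum(R_i^2/n_i) - 3(N+1)
     = 12/(12*13) * (17^2/4 + 32^2/4 + 29^2/4) - 3*13
     = 0.076923 * 538.5 - 39
     = 2.423077.
Step 4: No ties, so H is used without correction.
Step 5: Under H0, H ~ chi^2(2); p-value = 0.297739.
Step 6: alpha = 0.05. fail to reject H0.

H = 2.4231, df = 2, p = 0.297739, fail to reject H0.


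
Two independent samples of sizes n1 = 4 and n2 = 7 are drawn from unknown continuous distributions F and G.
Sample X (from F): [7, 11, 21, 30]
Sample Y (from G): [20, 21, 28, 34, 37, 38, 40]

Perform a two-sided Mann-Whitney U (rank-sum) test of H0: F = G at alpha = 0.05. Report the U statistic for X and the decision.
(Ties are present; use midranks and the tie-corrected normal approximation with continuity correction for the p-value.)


Step 1: Combine and sort all 11 observations; assign midranks.
sorted (value, group): (7,X), (11,X), (20,Y), (21,X), (21,Y), (28,Y), (30,X), (34,Y), (37,Y), (38,Y), (40,Y)
ranks: 7->1, 11->2, 20->3, 21->4.5, 21->4.5, 28->6, 30->7, 34->8, 37->9, 38->10, 40->11
Step 2: Rank sum for X: R1 = 1 + 2 + 4.5 + 7 = 14.5.
Step 3: U_X = R1 - n1(n1+1)/2 = 14.5 - 4*5/2 = 14.5 - 10 = 4.5.
       U_Y = n1*n2 - U_X = 28 - 4.5 = 23.5.
Step 4: Ties are present, so use the tie-corrected normal approximation (with continuity correction) for the p-value.
Step 5: p-value = 0.088247; compare to alpha = 0.05. fail to reject H0.

U_X = 4.5, p = 0.088247, fail to reject H0 at alpha = 0.05.


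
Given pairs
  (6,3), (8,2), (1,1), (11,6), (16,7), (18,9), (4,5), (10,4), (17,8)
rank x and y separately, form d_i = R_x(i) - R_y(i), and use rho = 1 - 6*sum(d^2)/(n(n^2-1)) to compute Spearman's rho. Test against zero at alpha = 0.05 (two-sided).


Step 1: Rank x and y separately (midranks; no ties here).
rank(x): 6->3, 8->4, 1->1, 11->6, 16->7, 18->9, 4->2, 10->5, 17->8
rank(y): 3->3, 2->2, 1->1, 6->6, 7->7, 9->9, 5->5, 4->4, 8->8
Step 2: d_i = R_x(i) - R_y(i); compute d_i^2.
  (3-3)^2=0, (4-2)^2=4, (1-1)^2=0, (6-6)^2=0, (7-7)^2=0, (9-9)^2=0, (2-5)^2=9, (5-4)^2=1, (8-8)^2=0
sum(d^2) = 14.
Step 3: rho = 1 - 6*14 / (9*(9^2 - 1)) = 1 - 84/720 = 0.883333.
Step 4: Under H0, t = rho * sqrt((n-2)/(1-rho^2)) = 4.9858 ~ t(7).
Step 5: Two-sided p-value from the t-distribution with 7 df = 0.001591.
Step 6: alpha = 0.05. reject H0.

rho = 0.8833, p = 0.001591, reject H0 at alpha = 0.05.


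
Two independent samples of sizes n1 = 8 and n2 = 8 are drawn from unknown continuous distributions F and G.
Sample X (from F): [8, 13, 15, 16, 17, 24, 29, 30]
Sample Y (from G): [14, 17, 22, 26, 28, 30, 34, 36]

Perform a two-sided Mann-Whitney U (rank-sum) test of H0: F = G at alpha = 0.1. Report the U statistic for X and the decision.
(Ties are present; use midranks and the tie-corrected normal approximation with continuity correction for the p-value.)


Step 1: Combine and sort all 16 observations; assign midranks.
sorted (value, group): (8,X), (13,X), (14,Y), (15,X), (16,X), (17,X), (17,Y), (22,Y), (24,X), (26,Y), (28,Y), (29,X), (30,X), (30,Y), (34,Y), (36,Y)
ranks: 8->1, 13->2, 14->3, 15->4, 16->5, 17->6.5, 17->6.5, 22->8, 24->9, 26->10, 28->11, 29->12, 30->13.5, 30->13.5, 34->15, 36->16
Step 2: Rank sum for X: R1 = 1 + 2 + 4 + 5 + 6.5 + 9 + 12 + 13.5 = 53.
Step 3: U_X = R1 - n1(n1+1)/2 = 53 - 8*9/2 = 53 - 36 = 17.
       U_Y = n1*n2 - U_X = 64 - 17 = 47.
Step 4: Ties are present, so use the tie-corrected normal approximation (with continuity correction) for the p-value.
Step 5: p-value = 0.127247; compare to alpha = 0.1. fail to reject H0.

U_X = 17, p = 0.127247, fail to reject H0 at alpha = 0.1.


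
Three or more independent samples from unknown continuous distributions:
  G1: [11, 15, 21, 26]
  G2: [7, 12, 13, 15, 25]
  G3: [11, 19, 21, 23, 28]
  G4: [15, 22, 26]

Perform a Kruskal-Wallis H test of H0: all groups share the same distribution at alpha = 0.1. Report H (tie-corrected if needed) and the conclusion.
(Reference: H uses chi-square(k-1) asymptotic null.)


Step 1: Combine all N = 17 observations and assign midranks.
sorted (value, group, rank): (7,G2,1), (11,G1,2.5), (11,G3,2.5), (12,G2,4), (13,G2,5), (15,G1,7), (15,G2,7), (15,G4,7), (19,G3,9), (21,G1,10.5), (21,G3,10.5), (22,G4,12), (23,G3,13), (25,G2,14), (26,G1,15.5), (26,G4,15.5), (28,G3,17)
Step 2: Sum ranks within each group.
R_1 = 35.5 (n_1 = 4)
R_2 = 31 (n_2 = 5)
R_3 = 52 (n_3 = 5)
R_4 = 34.5 (n_4 = 3)
Step 3: H = 12/(N(N+1)) * sum(R_i^2/n_i) - 3(N+1)
     = 12/(17*18) * (35.5^2/4 + 31^2/5 + 52^2/5 + 34.5^2/3) - 3*18
     = 0.039216 * 1444.81 - 54
     = 2.659314.
Step 4: Ties present; correction factor C = 1 - 42/(17^3 - 17) = 0.991422. Corrected H = 2.659314 / 0.991422 = 2.682324.
Step 5: Under H0, H ~ chi^2(3); p-value = 0.443240.
Step 6: alpha = 0.1. fail to reject H0.

H = 2.6823, df = 3, p = 0.443240, fail to reject H0.


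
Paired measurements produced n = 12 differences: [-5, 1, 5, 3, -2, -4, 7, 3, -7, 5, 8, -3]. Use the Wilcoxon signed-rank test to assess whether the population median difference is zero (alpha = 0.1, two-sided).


Step 1: Drop any zero differences (none here) and take |d_i|.
|d| = [5, 1, 5, 3, 2, 4, 7, 3, 7, 5, 8, 3]
Step 2: Midrank |d_i| (ties get averaged ranks).
ranks: |5|->8, |1|->1, |5|->8, |3|->4, |2|->2, |4|->6, |7|->10.5, |3|->4, |7|->10.5, |5|->8, |8|->12, |3|->4
Step 3: Attach original signs; sum ranks with positive sign and with negative sign.
W+ = 1 + 8 + 4 + 10.5 + 4 + 8 + 12 = 47.5
W- = 8 + 2 + 6 + 10.5 + 4 = 30.5
(Check: W+ + W- = 78 should equal n(n+1)/2 = 78.)
Step 4: Test statistic W = min(W+, W-) = 30.5.
Step 5: Ties in |d|, so use the tie-corrected normal approximation.
        E[W] = n(n+1)/4 = 12*13/4 = 39.
        Tie groups: |d|=3 (t=3), |d|=5 (t=3), |d|=7 (t=2); sum(t^3 - t) = 54.
        Var[W] = n(n+1)(2n+1)/24 - sum(t^3-t)/48 = 3900/24 - 54/48 = 161.375.
        z = (W - E[W]) / sqrt(Var[W]) = (30.5 - 39) / 12.7033 = -0.6691.
        Two-sided p = 2*Phi(z) = 0.503422.
Step 6: alpha = 0.1. fail to reject H0.

W+ = 47.5, W- = 30.5, W = min = 30.5, p = 0.503422, fail to reject H0.


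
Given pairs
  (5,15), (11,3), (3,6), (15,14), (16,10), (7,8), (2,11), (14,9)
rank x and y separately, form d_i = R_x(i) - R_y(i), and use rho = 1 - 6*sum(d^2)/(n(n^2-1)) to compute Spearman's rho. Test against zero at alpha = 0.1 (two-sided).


Step 1: Rank x and y separately (midranks; no ties here).
rank(x): 5->3, 11->5, 3->2, 15->7, 16->8, 7->4, 2->1, 14->6
rank(y): 15->8, 3->1, 6->2, 14->7, 10->5, 8->3, 11->6, 9->4
Step 2: d_i = R_x(i) - R_y(i); compute d_i^2.
  (3-8)^2=25, (5-1)^2=16, (2-2)^2=0, (7-7)^2=0, (8-5)^2=9, (4-3)^2=1, (1-6)^2=25, (6-4)^2=4
sum(d^2) = 80.
Step 3: rho = 1 - 6*80 / (8*(8^2 - 1)) = 1 - 480/504 = 0.047619.
Step 4: Under H0, t = rho * sqrt((n-2)/(1-rho^2)) = 0.1168 ~ t(6).
Step 5: Two-sided p-value from the t-distribution with 6 df = 0.910849.
Step 6: alpha = 0.1. fail to reject H0.

rho = 0.0476, p = 0.910849, fail to reject H0 at alpha = 0.1.


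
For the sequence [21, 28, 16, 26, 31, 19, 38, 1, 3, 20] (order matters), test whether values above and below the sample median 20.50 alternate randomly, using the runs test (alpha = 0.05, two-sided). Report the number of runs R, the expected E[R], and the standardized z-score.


Step 1: Compute median = 20.50; label A = above, B = below.
Labels in order: AABAABABBB  (n_A = 5, n_B = 5)
Step 2: Count runs R = 6.
Step 3: Under H0 (random ordering), E[R] = 2*n_A*n_B/(n_A+n_B) + 1 = 2*5*5/10 + 1 = 6.0000.
        Var[R] = 2*n_A*n_B*(2*n_A*n_B - n_A - n_B) / ((n_A+n_B)^2 * (n_A+n_B-1)) = 2000/900 = 2.2222.
        SD[R] = 1.4907.
Step 4: R = E[R], so z = 0 with no continuity correction.
Step 5: Two-sided p-value via normal approximation = 2*(1 - Phi(|z|)) = 1.000000.
Step 6: alpha = 0.05. fail to reject H0.

R = 6, z = 0.0000, p = 1.000000, fail to reject H0.


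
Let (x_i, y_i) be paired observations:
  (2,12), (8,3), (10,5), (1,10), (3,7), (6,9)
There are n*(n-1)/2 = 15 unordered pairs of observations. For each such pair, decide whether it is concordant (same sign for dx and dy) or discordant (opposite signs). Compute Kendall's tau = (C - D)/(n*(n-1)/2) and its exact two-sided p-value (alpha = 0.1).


Step 1: Enumerate the 15 unordered pairs (i,j) with i<j and classify each by sign(x_j-x_i) * sign(y_j-y_i).
  (1,2):dx=+6,dy=-9->D; (1,3):dx=+8,dy=-7->D; (1,4):dx=-1,dy=-2->C; (1,5):dx=+1,dy=-5->D
  (1,6):dx=+4,dy=-3->D; (2,3):dx=+2,dy=+2->C; (2,4):dx=-7,dy=+7->D; (2,5):dx=-5,dy=+4->D
  (2,6):dx=-2,dy=+6->D; (3,4):dx=-9,dy=+5->D; (3,5):dx=-7,dy=+2->D; (3,6):dx=-4,dy=+4->D
  (4,5):dx=+2,dy=-3->D; (4,6):dx=+5,dy=-1->D; (5,6):dx=+3,dy=+2->C
Step 2: C = 3, D = 12, total pairs = 15.
Step 3: tau = (C - D)/(n(n-1)/2) = (3 - 12)/15 = -0.600000.
Step 4: Exact two-sided p-value (enumerate n! = 720 permutations of y under H0): p = 0.136111.
Step 5: alpha = 0.1. fail to reject H0.

tau_b = -0.6000 (C=3, D=12), p = 0.136111, fail to reject H0.


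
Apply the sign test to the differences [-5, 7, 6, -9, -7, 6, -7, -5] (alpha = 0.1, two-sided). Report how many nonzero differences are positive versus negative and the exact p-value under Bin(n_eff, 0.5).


Step 1: Discard zero differences. Original n = 8; n_eff = number of nonzero differences = 8.
Nonzero differences (with sign): -5, +7, +6, -9, -7, +6, -7, -5
Step 2: Count signs: positive = 3, negative = 5.
Step 3: Under H0: P(positive) = 0.5, so the number of positives S ~ Bin(8, 0.5).
Step 4: Two-sided exact p-value = sum of Bin(8,0.5) probabilities at or below the observed probability = 0.726562.
Step 5: alpha = 0.1. fail to reject H0.

n_eff = 8, pos = 3, neg = 5, p = 0.726562, fail to reject H0.


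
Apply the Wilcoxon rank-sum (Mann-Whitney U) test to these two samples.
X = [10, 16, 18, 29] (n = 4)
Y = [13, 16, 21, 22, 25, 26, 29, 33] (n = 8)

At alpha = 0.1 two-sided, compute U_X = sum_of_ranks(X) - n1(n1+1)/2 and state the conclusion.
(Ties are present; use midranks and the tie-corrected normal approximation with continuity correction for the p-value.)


Step 1: Combine and sort all 12 observations; assign midranks.
sorted (value, group): (10,X), (13,Y), (16,X), (16,Y), (18,X), (21,Y), (22,Y), (25,Y), (26,Y), (29,X), (29,Y), (33,Y)
ranks: 10->1, 13->2, 16->3.5, 16->3.5, 18->5, 21->6, 22->7, 25->8, 26->9, 29->10.5, 29->10.5, 33->12
Step 2: Rank sum for X: R1 = 1 + 3.5 + 5 + 10.5 = 20.
Step 3: U_X = R1 - n1(n1+1)/2 = 20 - 4*5/2 = 20 - 10 = 10.
       U_Y = n1*n2 - U_X = 32 - 10 = 22.
Step 4: Ties are present, so use the tie-corrected normal approximation (with continuity correction) for the p-value.
Step 5: p-value = 0.348547; compare to alpha = 0.1. fail to reject H0.

U_X = 10, p = 0.348547, fail to reject H0 at alpha = 0.1.


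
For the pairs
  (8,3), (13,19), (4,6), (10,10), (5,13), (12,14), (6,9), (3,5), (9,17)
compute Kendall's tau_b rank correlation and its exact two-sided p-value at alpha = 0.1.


Step 1: Enumerate the 36 unordered pairs (i,j) with i<j and classify each by sign(x_j-x_i) * sign(y_j-y_i).
  (1,2):dx=+5,dy=+16->C; (1,3):dx=-4,dy=+3->D; (1,4):dx=+2,dy=+7->C; (1,5):dx=-3,dy=+10->D
  (1,6):dx=+4,dy=+11->C; (1,7):dx=-2,dy=+6->D; (1,8):dx=-5,dy=+2->D; (1,9):dx=+1,dy=+14->C
  (2,3):dx=-9,dy=-13->C; (2,4):dx=-3,dy=-9->C; (2,5):dx=-8,dy=-6->C; (2,6):dx=-1,dy=-5->C
  (2,7):dx=-7,dy=-10->C; (2,8):dx=-10,dy=-14->C; (2,9):dx=-4,dy=-2->C; (3,4):dx=+6,dy=+4->C
  (3,5):dx=+1,dy=+7->C; (3,6):dx=+8,dy=+8->C; (3,7):dx=+2,dy=+3->C; (3,8):dx=-1,dy=-1->C
  (3,9):dx=+5,dy=+11->C; (4,5):dx=-5,dy=+3->D; (4,6):dx=+2,dy=+4->C; (4,7):dx=-4,dy=-1->C
  (4,8):dx=-7,dy=-5->C; (4,9):dx=-1,dy=+7->D; (5,6):dx=+7,dy=+1->C; (5,7):dx=+1,dy=-4->D
  (5,8):dx=-2,dy=-8->C; (5,9):dx=+4,dy=+4->C; (6,7):dx=-6,dy=-5->C; (6,8):dx=-9,dy=-9->C
  (6,9):dx=-3,dy=+3->D; (7,8):dx=-3,dy=-4->C; (7,9):dx=+3,dy=+8->C; (8,9):dx=+6,dy=+12->C
Step 2: C = 28, D = 8, total pairs = 36.
Step 3: tau = (C - D)/(n(n-1)/2) = (28 - 8)/36 = 0.555556.
Step 4: Exact two-sided p-value (enumerate n! = 362880 permutations of y under H0): p = 0.044615.
Step 5: alpha = 0.1. reject H0.

tau_b = 0.5556 (C=28, D=8), p = 0.044615, reject H0.


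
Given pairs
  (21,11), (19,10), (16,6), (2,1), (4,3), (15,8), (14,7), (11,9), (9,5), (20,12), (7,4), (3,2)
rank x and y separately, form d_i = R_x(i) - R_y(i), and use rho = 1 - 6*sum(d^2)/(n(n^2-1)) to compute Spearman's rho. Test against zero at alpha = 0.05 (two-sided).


Step 1: Rank x and y separately (midranks; no ties here).
rank(x): 21->12, 19->10, 16->9, 2->1, 4->3, 15->8, 14->7, 11->6, 9->5, 20->11, 7->4, 3->2
rank(y): 11->11, 10->10, 6->6, 1->1, 3->3, 8->8, 7->7, 9->9, 5->5, 12->12, 4->4, 2->2
Step 2: d_i = R_x(i) - R_y(i); compute d_i^2.
  (12-11)^2=1, (10-10)^2=0, (9-6)^2=9, (1-1)^2=0, (3-3)^2=0, (8-8)^2=0, (7-7)^2=0, (6-9)^2=9, (5-5)^2=0, (11-12)^2=1, (4-4)^2=0, (2-2)^2=0
sum(d^2) = 20.
Step 3: rho = 1 - 6*20 / (12*(12^2 - 1)) = 1 - 120/1716 = 0.930070.
Step 4: Under H0, t = rho * sqrt((n-2)/(1-rho^2)) = 8.0057 ~ t(10).
Step 5: Two-sided p-value from the t-distribution with 10 df = 0.000012.
Step 6: alpha = 0.05. reject H0.

rho = 0.9301, p = 0.000012, reject H0 at alpha = 0.05.


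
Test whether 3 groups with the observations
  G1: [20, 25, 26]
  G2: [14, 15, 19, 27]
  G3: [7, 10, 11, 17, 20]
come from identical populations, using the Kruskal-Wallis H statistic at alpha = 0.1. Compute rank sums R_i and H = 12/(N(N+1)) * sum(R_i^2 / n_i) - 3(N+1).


Step 1: Combine all N = 12 observations and assign midranks.
sorted (value, group, rank): (7,G3,1), (10,G3,2), (11,G3,3), (14,G2,4), (15,G2,5), (17,G3,6), (19,G2,7), (20,G1,8.5), (20,G3,8.5), (25,G1,10), (26,G1,11), (27,G2,12)
Step 2: Sum ranks within each group.
R_1 = 29.5 (n_1 = 3)
R_2 = 28 (n_2 = 4)
R_3 = 20.5 (n_3 = 5)
Step 3: H = 12/(N(N+1)) * sum(R_i^2/n_i) - 3(N+1)
     = 12/(12*13) * (29.5^2/3 + 28^2/4 + 20.5^2/5) - 3*13
     = 0.076923 * 570.133 - 39
     = 4.856410.
Step 4: Ties present; correction factor C = 1 - 6/(12^3 - 12) = 0.996503. Corrected H = 4.856410 / 0.996503 = 4.873450.
Step 5: Under H0, H ~ chi^2(2); p-value = 0.087447.
Step 6: alpha = 0.1. reject H0.

H = 4.8735, df = 2, p = 0.087447, reject H0.


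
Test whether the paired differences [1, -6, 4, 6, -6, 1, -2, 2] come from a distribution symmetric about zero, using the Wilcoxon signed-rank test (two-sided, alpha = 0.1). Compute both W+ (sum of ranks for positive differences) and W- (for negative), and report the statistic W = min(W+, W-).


Step 1: Drop any zero differences (none here) and take |d_i|.
|d| = [1, 6, 4, 6, 6, 1, 2, 2]
Step 2: Midrank |d_i| (ties get averaged ranks).
ranks: |1|->1.5, |6|->7, |4|->5, |6|->7, |6|->7, |1|->1.5, |2|->3.5, |2|->3.5
Step 3: Attach original signs; sum ranks with positive sign and with negative sign.
W+ = 1.5 + 5 + 7 + 1.5 + 3.5 = 18.5
W- = 7 + 7 + 3.5 = 17.5
(Check: W+ + W- = 36 should equal n(n+1)/2 = 36.)
Step 4: Test statistic W = min(W+, W-) = 17.5.
Step 5: Ties in |d|, so use the tie-corrected normal approximation.
        E[W] = n(n+1)/4 = 8*9/4 = 18.
        Tie groups: |d|=1 (t=2), |d|=2 (t=2), |d|=6 (t=3); sum(t^3 - t) = 36.
        Var[W] = n(n+1)(2n+1)/24 - sum(t^3-t)/48 = 1224/24 - 36/48 = 50.25.
        z = (W - E[W]) / sqrt(Var[W]) = (17.5 - 18) / 7.0887 = -0.0705.
        Two-sided p = 2*Phi(z) = 0.943768.
Step 6: alpha = 0.1. fail to reject H0.

W+ = 18.5, W- = 17.5, W = min = 17.5, p = 0.943768, fail to reject H0.


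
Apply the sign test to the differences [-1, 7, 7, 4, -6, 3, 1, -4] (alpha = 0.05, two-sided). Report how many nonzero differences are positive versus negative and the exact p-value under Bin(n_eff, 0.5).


Step 1: Discard zero differences. Original n = 8; n_eff = number of nonzero differences = 8.
Nonzero differences (with sign): -1, +7, +7, +4, -6, +3, +1, -4
Step 2: Count signs: positive = 5, negative = 3.
Step 3: Under H0: P(positive) = 0.5, so the number of positives S ~ Bin(8, 0.5).
Step 4: Two-sided exact p-value = sum of Bin(8,0.5) probabilities at or below the observed probability = 0.726562.
Step 5: alpha = 0.05. fail to reject H0.

n_eff = 8, pos = 5, neg = 3, p = 0.726562, fail to reject H0.


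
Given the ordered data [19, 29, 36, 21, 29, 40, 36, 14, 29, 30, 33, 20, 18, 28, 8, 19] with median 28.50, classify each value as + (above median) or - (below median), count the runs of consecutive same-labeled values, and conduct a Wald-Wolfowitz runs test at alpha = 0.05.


Step 1: Compute median = 28.50; label A = above, B = below.
Labels in order: BAABAAABAAABBBBB  (n_A = 8, n_B = 8)
Step 2: Count runs R = 7.
Step 3: Under H0 (random ordering), E[R] = 2*n_A*n_B/(n_A+n_B) + 1 = 2*8*8/16 + 1 = 9.0000.
        Var[R] = 2*n_A*n_B*(2*n_A*n_B - n_A - n_B) / ((n_A+n_B)^2 * (n_A+n_B-1)) = 14336/3840 = 3.7333.
        SD[R] = 1.9322.
Step 4: Continuity-corrected z = (R + 0.5 - E[R]) / SD[R] = (7 + 0.5 - 9.0000) / 1.9322 = -0.7763.
Step 5: Two-sided p-value via normal approximation = 2*(1 - Phi(|z|)) = 0.437558.
Step 6: alpha = 0.05. fail to reject H0.

R = 7, z = -0.7763, p = 0.437558, fail to reject H0.


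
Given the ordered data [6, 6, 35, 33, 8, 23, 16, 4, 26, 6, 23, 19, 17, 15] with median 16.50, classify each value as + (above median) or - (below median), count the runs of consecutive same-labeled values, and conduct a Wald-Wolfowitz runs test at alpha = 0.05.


Step 1: Compute median = 16.50; label A = above, B = below.
Labels in order: BBAABABBABAAAB  (n_A = 7, n_B = 7)
Step 2: Count runs R = 9.
Step 3: Under H0 (random ordering), E[R] = 2*n_A*n_B/(n_A+n_B) + 1 = 2*7*7/14 + 1 = 8.0000.
        Var[R] = 2*n_A*n_B*(2*n_A*n_B - n_A - n_B) / ((n_A+n_B)^2 * (n_A+n_B-1)) = 8232/2548 = 3.2308.
        SD[R] = 1.7974.
Step 4: Continuity-corrected z = (R - 0.5 - E[R]) / SD[R] = (9 - 0.5 - 8.0000) / 1.7974 = 0.2782.
Step 5: Two-sided p-value via normal approximation = 2*(1 - Phi(|z|)) = 0.780879.
Step 6: alpha = 0.05. fail to reject H0.

R = 9, z = 0.2782, p = 0.780879, fail to reject H0.


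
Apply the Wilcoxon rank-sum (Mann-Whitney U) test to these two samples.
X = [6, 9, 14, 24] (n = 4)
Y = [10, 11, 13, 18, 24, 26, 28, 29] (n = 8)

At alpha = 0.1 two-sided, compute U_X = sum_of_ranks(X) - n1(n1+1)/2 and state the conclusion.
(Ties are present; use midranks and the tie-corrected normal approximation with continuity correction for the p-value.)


Step 1: Combine and sort all 12 observations; assign midranks.
sorted (value, group): (6,X), (9,X), (10,Y), (11,Y), (13,Y), (14,X), (18,Y), (24,X), (24,Y), (26,Y), (28,Y), (29,Y)
ranks: 6->1, 9->2, 10->3, 11->4, 13->5, 14->6, 18->7, 24->8.5, 24->8.5, 26->10, 28->11, 29->12
Step 2: Rank sum for X: R1 = 1 + 2 + 6 + 8.5 = 17.5.
Step 3: U_X = R1 - n1(n1+1)/2 = 17.5 - 4*5/2 = 17.5 - 10 = 7.5.
       U_Y = n1*n2 - U_X = 32 - 7.5 = 24.5.
Step 4: Ties are present, so use the tie-corrected normal approximation (with continuity correction) for the p-value.
Step 5: p-value = 0.173478; compare to alpha = 0.1. fail to reject H0.

U_X = 7.5, p = 0.173478, fail to reject H0 at alpha = 0.1.


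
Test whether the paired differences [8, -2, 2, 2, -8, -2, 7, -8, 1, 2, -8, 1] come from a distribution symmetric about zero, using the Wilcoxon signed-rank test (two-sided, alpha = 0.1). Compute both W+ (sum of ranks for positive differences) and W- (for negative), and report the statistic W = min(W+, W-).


Step 1: Drop any zero differences (none here) and take |d_i|.
|d| = [8, 2, 2, 2, 8, 2, 7, 8, 1, 2, 8, 1]
Step 2: Midrank |d_i| (ties get averaged ranks).
ranks: |8|->10.5, |2|->5, |2|->5, |2|->5, |8|->10.5, |2|->5, |7|->8, |8|->10.5, |1|->1.5, |2|->5, |8|->10.5, |1|->1.5
Step 3: Attach original signs; sum ranks with positive sign and with negative sign.
W+ = 10.5 + 5 + 5 + 8 + 1.5 + 5 + 1.5 = 36.5
W- = 5 + 10.5 + 5 + 10.5 + 10.5 = 41.5
(Check: W+ + W- = 78 should equal n(n+1)/2 = 78.)
Step 4: Test statistic W = min(W+, W-) = 36.5.
Step 5: Ties in |d|, so use the tie-corrected normal approximation.
        E[W] = n(n+1)/4 = 12*13/4 = 39.
        Tie groups: |d|=1 (t=2), |d|=2 (t=5), |d|=8 (t=4); sum(t^3 - t) = 186.
        Var[W] = n(n+1)(2n+1)/24 - sum(t^3-t)/48 = 3900/24 - 186/48 = 158.625.
        z = (W - E[W]) / sqrt(Var[W]) = (36.5 - 39) / 12.5946 = -0.1985.
        Two-sided p = 2*Phi(z) = 0.842656.
Step 6: alpha = 0.1. fail to reject H0.

W+ = 36.5, W- = 41.5, W = min = 36.5, p = 0.842656, fail to reject H0.


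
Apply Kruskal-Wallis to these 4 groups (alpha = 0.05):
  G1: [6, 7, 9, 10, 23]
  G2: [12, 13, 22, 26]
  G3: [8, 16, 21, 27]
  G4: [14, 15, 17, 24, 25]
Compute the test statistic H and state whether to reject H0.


Step 1: Combine all N = 18 observations and assign midranks.
sorted (value, group, rank): (6,G1,1), (7,G1,2), (8,G3,3), (9,G1,4), (10,G1,5), (12,G2,6), (13,G2,7), (14,G4,8), (15,G4,9), (16,G3,10), (17,G4,11), (21,G3,12), (22,G2,13), (23,G1,14), (24,G4,15), (25,G4,16), (26,G2,17), (27,G3,18)
Step 2: Sum ranks within each group.
R_1 = 26 (n_1 = 5)
R_2 = 43 (n_2 = 4)
R_3 = 43 (n_3 = 4)
R_4 = 59 (n_4 = 5)
Step 3: H = 12/(N(N+1)) * sum(R_i^2/n_i) - 3(N+1)
     = 12/(18*19) * (26^2/5 + 43^2/4 + 43^2/4 + 59^2/5) - 3*19
     = 0.035088 * 1755.9 - 57
     = 4.610526.
Step 4: No ties, so H is used without correction.
Step 5: Under H0, H ~ chi^2(3); p-value = 0.202641.
Step 6: alpha = 0.05. fail to reject H0.

H = 4.6105, df = 3, p = 0.202641, fail to reject H0.


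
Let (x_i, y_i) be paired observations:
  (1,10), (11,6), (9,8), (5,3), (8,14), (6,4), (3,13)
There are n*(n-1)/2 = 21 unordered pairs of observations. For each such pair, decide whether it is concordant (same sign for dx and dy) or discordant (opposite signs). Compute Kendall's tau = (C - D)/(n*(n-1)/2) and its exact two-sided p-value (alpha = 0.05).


Step 1: Enumerate the 21 unordered pairs (i,j) with i<j and classify each by sign(x_j-x_i) * sign(y_j-y_i).
  (1,2):dx=+10,dy=-4->D; (1,3):dx=+8,dy=-2->D; (1,4):dx=+4,dy=-7->D; (1,5):dx=+7,dy=+4->C
  (1,6):dx=+5,dy=-6->D; (1,7):dx=+2,dy=+3->C; (2,3):dx=-2,dy=+2->D; (2,4):dx=-6,dy=-3->C
  (2,5):dx=-3,dy=+8->D; (2,6):dx=-5,dy=-2->C; (2,7):dx=-8,dy=+7->D; (3,4):dx=-4,dy=-5->C
  (3,5):dx=-1,dy=+6->D; (3,6):dx=-3,dy=-4->C; (3,7):dx=-6,dy=+5->D; (4,5):dx=+3,dy=+11->C
  (4,6):dx=+1,dy=+1->C; (4,7):dx=-2,dy=+10->D; (5,6):dx=-2,dy=-10->C; (5,7):dx=-5,dy=-1->C
  (6,7):dx=-3,dy=+9->D
Step 2: C = 10, D = 11, total pairs = 21.
Step 3: tau = (C - D)/(n(n-1)/2) = (10 - 11)/21 = -0.047619.
Step 4: Exact two-sided p-value (enumerate n! = 5040 permutations of y under H0): p = 1.000000.
Step 5: alpha = 0.05. fail to reject H0.

tau_b = -0.0476 (C=10, D=11), p = 1.000000, fail to reject H0.


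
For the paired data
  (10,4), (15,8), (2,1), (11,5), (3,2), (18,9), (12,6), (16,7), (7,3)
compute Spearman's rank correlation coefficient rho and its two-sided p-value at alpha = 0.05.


Step 1: Rank x and y separately (midranks; no ties here).
rank(x): 10->4, 15->7, 2->1, 11->5, 3->2, 18->9, 12->6, 16->8, 7->3
rank(y): 4->4, 8->8, 1->1, 5->5, 2->2, 9->9, 6->6, 7->7, 3->3
Step 2: d_i = R_x(i) - R_y(i); compute d_i^2.
  (4-4)^2=0, (7-8)^2=1, (1-1)^2=0, (5-5)^2=0, (2-2)^2=0, (9-9)^2=0, (6-6)^2=0, (8-7)^2=1, (3-3)^2=0
sum(d^2) = 2.
Step 3: rho = 1 - 6*2 / (9*(9^2 - 1)) = 1 - 12/720 = 0.983333.
Step 4: Under H0, t = rho * sqrt((n-2)/(1-rho^2)) = 14.3096 ~ t(7).
Step 5: Two-sided p-value from the t-distribution with 7 df = 0.000002.
Step 6: alpha = 0.05. reject H0.

rho = 0.9833, p = 0.000002, reject H0 at alpha = 0.05.


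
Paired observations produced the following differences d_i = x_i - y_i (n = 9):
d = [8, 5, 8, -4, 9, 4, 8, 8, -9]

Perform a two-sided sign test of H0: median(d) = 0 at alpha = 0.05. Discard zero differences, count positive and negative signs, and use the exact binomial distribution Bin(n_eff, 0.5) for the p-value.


Step 1: Discard zero differences. Original n = 9; n_eff = number of nonzero differences = 9.
Nonzero differences (with sign): +8, +5, +8, -4, +9, +4, +8, +8, -9
Step 2: Count signs: positive = 7, negative = 2.
Step 3: Under H0: P(positive) = 0.5, so the number of positives S ~ Bin(9, 0.5).
Step 4: Two-sided exact p-value = sum of Bin(9,0.5) probabilities at or below the observed probability = 0.179688.
Step 5: alpha = 0.05. fail to reject H0.

n_eff = 9, pos = 7, neg = 2, p = 0.179688, fail to reject H0.


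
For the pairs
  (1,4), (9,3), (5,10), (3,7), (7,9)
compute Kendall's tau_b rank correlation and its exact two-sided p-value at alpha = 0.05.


Step 1: Enumerate the 10 unordered pairs (i,j) with i<j and classify each by sign(x_j-x_i) * sign(y_j-y_i).
  (1,2):dx=+8,dy=-1->D; (1,3):dx=+4,dy=+6->C; (1,4):dx=+2,dy=+3->C; (1,5):dx=+6,dy=+5->C
  (2,3):dx=-4,dy=+7->D; (2,4):dx=-6,dy=+4->D; (2,5):dx=-2,dy=+6->D; (3,4):dx=-2,dy=-3->C
  (3,5):dx=+2,dy=-1->D; (4,5):dx=+4,dy=+2->C
Step 2: C = 5, D = 5, total pairs = 10.
Step 3: tau = (C - D)/(n(n-1)/2) = (5 - 5)/10 = 0.000000.
Step 4: Exact two-sided p-value (enumerate n! = 120 permutations of y under H0): p = 1.000000.
Step 5: alpha = 0.05. fail to reject H0.

tau_b = 0.0000 (C=5, D=5), p = 1.000000, fail to reject H0.


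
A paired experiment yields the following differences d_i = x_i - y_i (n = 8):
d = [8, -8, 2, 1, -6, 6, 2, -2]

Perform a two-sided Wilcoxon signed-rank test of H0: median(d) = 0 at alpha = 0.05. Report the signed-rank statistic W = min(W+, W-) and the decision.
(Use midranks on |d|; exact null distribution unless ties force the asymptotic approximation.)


Step 1: Drop any zero differences (none here) and take |d_i|.
|d| = [8, 8, 2, 1, 6, 6, 2, 2]
Step 2: Midrank |d_i| (ties get averaged ranks).
ranks: |8|->7.5, |8|->7.5, |2|->3, |1|->1, |6|->5.5, |6|->5.5, |2|->3, |2|->3
Step 3: Attach original signs; sum ranks with positive sign and with negative sign.
W+ = 7.5 + 3 + 1 + 5.5 + 3 = 20
W- = 7.5 + 5.5 + 3 = 16
(Check: W+ + W- = 36 should equal n(n+1)/2 = 36.)
Step 4: Test statistic W = min(W+, W-) = 16.
Step 5: Ties in |d|, so use the tie-corrected normal approximation.
        E[W] = n(n+1)/4 = 8*9/4 = 18.
        Tie groups: |d|=2 (t=3), |d|=6 (t=2), |d|=8 (t=2); sum(t^3 - t) = 36.
        Var[W] = n(n+1)(2n+1)/24 - sum(t^3-t)/48 = 1224/24 - 36/48 = 50.25.
        z = (W - E[W]) / sqrt(Var[W]) = (16 - 18) / 7.0887 = -0.2821.
        Two-sided p = 2*Phi(z) = 0.777838.
Step 6: alpha = 0.05. fail to reject H0.

W+ = 20, W- = 16, W = min = 16, p = 0.777838, fail to reject H0.


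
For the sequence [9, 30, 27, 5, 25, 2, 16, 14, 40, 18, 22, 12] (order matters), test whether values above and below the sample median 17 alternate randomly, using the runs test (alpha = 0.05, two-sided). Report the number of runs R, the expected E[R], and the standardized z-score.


Step 1: Compute median = 17; label A = above, B = below.
Labels in order: BAABABBBAAAB  (n_A = 6, n_B = 6)
Step 2: Count runs R = 7.
Step 3: Under H0 (random ordering), E[R] = 2*n_A*n_B/(n_A+n_B) + 1 = 2*6*6/12 + 1 = 7.0000.
        Var[R] = 2*n_A*n_B*(2*n_A*n_B - n_A - n_B) / ((n_A+n_B)^2 * (n_A+n_B-1)) = 4320/1584 = 2.7273.
        SD[R] = 1.6514.
Step 4: R = E[R], so z = 0 with no continuity correction.
Step 5: Two-sided p-value via normal approximation = 2*(1 - Phi(|z|)) = 1.000000.
Step 6: alpha = 0.05. fail to reject H0.

R = 7, z = 0.0000, p = 1.000000, fail to reject H0.


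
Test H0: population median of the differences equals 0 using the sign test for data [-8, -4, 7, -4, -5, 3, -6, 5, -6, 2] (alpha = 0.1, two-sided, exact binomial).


Step 1: Discard zero differences. Original n = 10; n_eff = number of nonzero differences = 10.
Nonzero differences (with sign): -8, -4, +7, -4, -5, +3, -6, +5, -6, +2
Step 2: Count signs: positive = 4, negative = 6.
Step 3: Under H0: P(positive) = 0.5, so the number of positives S ~ Bin(10, 0.5).
Step 4: Two-sided exact p-value = sum of Bin(10,0.5) probabilities at or below the observed probability = 0.753906.
Step 5: alpha = 0.1. fail to reject H0.

n_eff = 10, pos = 4, neg = 6, p = 0.753906, fail to reject H0.


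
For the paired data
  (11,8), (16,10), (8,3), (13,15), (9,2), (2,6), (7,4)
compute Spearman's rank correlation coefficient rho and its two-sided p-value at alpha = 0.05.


Step 1: Rank x and y separately (midranks; no ties here).
rank(x): 11->5, 16->7, 8->3, 13->6, 9->4, 2->1, 7->2
rank(y): 8->5, 10->6, 3->2, 15->7, 2->1, 6->4, 4->3
Step 2: d_i = R_x(i) - R_y(i); compute d_i^2.
  (5-5)^2=0, (7-6)^2=1, (3-2)^2=1, (6-7)^2=1, (4-1)^2=9, (1-4)^2=9, (2-3)^2=1
sum(d^2) = 22.
Step 3: rho = 1 - 6*22 / (7*(7^2 - 1)) = 1 - 132/336 = 0.607143.
Step 4: Under H0, t = rho * sqrt((n-2)/(1-rho^2)) = 1.7086 ~ t(5).
Step 5: Two-sided p-value from the t-distribution with 5 df = 0.148231.
Step 6: alpha = 0.05. fail to reject H0.

rho = 0.6071, p = 0.148231, fail to reject H0 at alpha = 0.05.
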